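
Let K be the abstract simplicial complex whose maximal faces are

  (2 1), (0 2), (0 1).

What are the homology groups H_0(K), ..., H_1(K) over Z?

We work with the vertex ordering 0 < 1 < 2. The simplices of K, each written with vertices in increasing order, are:

  0-simplices (3): [0], [1], [2]
  1-simplices (3): [0,1], [0,2], [1,2]

Hence C_0 ≅ Z^3, C_1 ≅ Z^3.

The boundary map ∂_1: C_1 → C_0 maps an edge to its endpoints' difference, ∂[p,q] = q − p. For instance
  ∂[0,1] = [1] − [0].
The resulting 3×3 matrix has rank 2, and its Smith normal form has invariant factors (1,1).

From H_k ≅ ker(∂_k) / im(∂_{k+1}) we obtain:

  H_0: rank C_0 − rank ∂_1 = 3 − 2 = 1, and the invariant factors of ∂_1 are all 1, so H_0 = Z.
  H_1: rank ker ∂_1 − rank ∂_2 = (3 − 2) − 0 = 1, and there is no ∂_2, so H_1 = Z.

H_0 = Z,  H_1 = Z.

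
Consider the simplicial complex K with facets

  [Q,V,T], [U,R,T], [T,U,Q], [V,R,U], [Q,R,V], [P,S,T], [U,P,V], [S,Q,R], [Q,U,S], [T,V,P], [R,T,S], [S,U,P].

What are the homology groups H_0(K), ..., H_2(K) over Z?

H_0 = Z,  H_1 = Z/2,  H_2 = 0.

Take the total order P < Q < R < S < T < U < V on the vertex set. Then K (dimension 2) consists of the simplices:

  0-simplices (7): P, Q, R, S, T, U, V
  1-simplices (18): PS, PT, PU, PV, QR, QS, QT, QU, QV, RS, RT, RU, RV, ST, SU, TU, TV, UV
  2-simplices (12): PST, PSU, PTV, PUV, QRS, QRV, QSU, QTU, QTV, RST, RTU, RUV

giving chain groups C_0 ≅ Z^7, C_1 ≅ Z^18, C_2 ≅ Z^12.

The boundary map ∂_1: C_1 → C_0 maps an edge to its endpoints' difference, ∂[p,q] = q − p.
As a 7×18 matrix over Z this has rank 6, with invariant factors (1,1,1,1,1,1).

Boundary ∂_2: C_2 → C_1 acts by ∂[p,q,r] = [q,r] − [p,r] + [p,q]. For instance
  ∂PST = ST − PT + PS,
  ∂RTU = TU − RU + RT.
This gives a 18×12 integer matrix of rank 12; reducing to Smith normal form yields diagonal entries (1,1,1,1,1,1,1,1,1,1,1,2).

Now H_k = ker ∂_k / im ∂_{k+1}, so:

  H_0: rank C_0 − rank ∂_1 = 7 − 6 = 1, and the invariant factors of ∂_1 are all 1, so H_0 ≅ Z.
  H_1: rank ker ∂_1 − rank ∂_2 = (18 − 6) − 12 = 0, and ∂_2 has invariant factor 2 > 1, so H_1 ≅ Z/2.
  H_2: rank ker ∂_2 − rank ∂_3 = (12 − 12) − 0 = 0, and there is no ∂_3, so H_2 ≅ 0.

As a check, the Euler characteristic is 7 − 18 + 12 = 1, which agrees with 1 − 0 + 0 = 1.
(K is a triangulation of the real projective plane RP^2.)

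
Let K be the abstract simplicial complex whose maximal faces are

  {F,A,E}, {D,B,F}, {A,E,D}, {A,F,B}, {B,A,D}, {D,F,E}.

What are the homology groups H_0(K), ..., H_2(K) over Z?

We work with the vertex ordering A < B < D < E < F. The simplices of K, each written with vertices in increasing order, are:

  0-simplices (5): A, B, D, E, F
  1-simplices (9): AB, AD, AE, AF, BD, BF, DE, DF, EF
  2-simplices (6): ABD, ABF, ADE, AEF, BDF, DEF

giving chain groups C_0 ≅ Z^5, C_1 ≅ Z^9, C_2 ≅ Z^6.

The boundary map ∂_1: C_1 → C_0 is given by ∂[p,q] = [q] − [p]. For instance
  ∂BD = D − B.
The 5×9 boundary matrix has rank 4 and Smith normal form diag(1,1,1,1).

∂_2: C_2 → C_1 maps a triangle to the signed sum of its edges. For instance
  ∂ABD = BD − AD + AB,
  ∂BDF = DF − BF + BD.
As a 9×6 matrix over Z this has rank 5, with invariant factors (1,1,1,1,1).

From H_k ≅ ker(∂_k) / im(∂_{k+1}) we obtain:

  H_0: rank C_0 − rank ∂_1 = 5 − 4 = 1, and the invariant factors of ∂_1 are all 1, so H_0 = Z.
  H_1: rank ker ∂_1 − rank ∂_2 = (9 − 4) − 5 = 0, and the invariant factors of ∂_2 are all 1, so H_1 = 0.
  H_2: rank ker ∂_2 − rank ∂_3 = (6 − 5) − 0 = 1, and there is no ∂_3, so H_2 = Z.

As a check, the Euler characteristic is 5 − 9 + 6 = 2, which agrees with 1 − 0 + 1 = 2.
(K is a triangulation of the 2-sphere S^2.)

H_0 = Z,  H_1 = 0,  H_2 = Z.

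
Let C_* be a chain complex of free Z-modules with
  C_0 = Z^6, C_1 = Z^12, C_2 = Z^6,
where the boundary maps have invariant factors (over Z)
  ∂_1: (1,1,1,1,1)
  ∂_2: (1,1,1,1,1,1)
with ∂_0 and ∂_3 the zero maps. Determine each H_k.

H_0 = Z,  H_1 = Z,  H_2 = 0.

H_0: b_0 = 6 − 0 − 5 = 1; torsion from ∂_1 factors > 1: none. So H_0 = Z.
H_1: b_1 = 12 − 5 − 6 = 1; torsion from ∂_2 factors > 1: none. So H_1 = Z.
H_2: b_2 = 6 − 6 − 0 = 0; torsion from ∂_3 factors > 1: none. So H_2 = 0.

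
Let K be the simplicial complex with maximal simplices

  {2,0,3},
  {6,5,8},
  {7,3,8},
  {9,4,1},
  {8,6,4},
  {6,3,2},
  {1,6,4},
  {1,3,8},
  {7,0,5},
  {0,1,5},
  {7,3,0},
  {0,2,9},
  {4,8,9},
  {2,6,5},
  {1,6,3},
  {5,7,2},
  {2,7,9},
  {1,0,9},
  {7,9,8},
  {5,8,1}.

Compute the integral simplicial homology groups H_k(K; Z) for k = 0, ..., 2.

H_0 ≅ Z,  H_1 ≅ Z ⊕ Z/2,  H_2 = 0.

We work with the vertex ordering 0 < 1 < 2 < 3 < 4 < 5 < 6 < 7 < 8 < 9. The simplices of K, each written with vertices in increasing order, are:

  0-simplices (10): [0], [1], [2], [3], [4], [5], [6], [7], [8], [9]
  1-simplices (30): (30 of them)
  2-simplices (20): (20 of them)

Hence C_0 ≅ Z^10, C_1 ≅ Z^30, C_2 ≅ Z^20.

Boundary ∂_1: C_1 → C_0 maps an edge to its endpoints' difference, ∂[p,q] = q − p. For instance
  ∂[0,9] = [9] − [0].
The 10×30 boundary matrix has rank 9 and Smith normal form diag(1,1,1,1,1,1,1,1,1).

The boundary map ∂_2: C_2 → C_1 acts by ∂[p,q,r] = [q,r] − [p,r] + [p,q]. For instance
  ∂[3,7,8] = [7,8] − [3,8] + [3,7],
  ∂[7,8,9] = [8,9] − [7,9] + [7,8].
The resulting 30×20 matrix has rank 20, and its Smith normal form has invariant factors (1,1,1,1,1,1,1,1,1,1,1,1,1,1,1,1,1,1,1,2).

Now H_k = ker ∂_k / im ∂_{k+1}, so:

  H_0: rank C_0 − rank ∂_1 = 10 − 9 = 1, and the invariant factors of ∂_1 are all 1, so H_0 ≅ Z.
  H_1: rank ker ∂_1 − rank ∂_2 = (30 − 9) − 20 = 1, and ∂_2 has invariant factor 2 > 1, so H_1 ≅ Z ⊕ Z/2.
  H_2: rank ker ∂_2 − rank ∂_3 = (20 − 20) − 0 = 0, and there is no ∂_3, so H_2 ≅ 0.

As a check, the Euler characteristic is 10 − 30 + 20 = 0, which agrees with 1 − 1 + 0 = 0.
(K is a triangulation of the Klein bottle.)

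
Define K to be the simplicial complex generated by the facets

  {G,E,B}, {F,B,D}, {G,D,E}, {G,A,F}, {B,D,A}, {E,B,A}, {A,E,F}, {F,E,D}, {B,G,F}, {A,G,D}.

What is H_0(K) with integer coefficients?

We work with the vertex ordering A < B < D < E < F < G. The simplices of K, each written with vertices in increasing order, are:

  0-simplices (6): A, B, D, E, F, G
  1-simplices (15): AB, AD, AE, AF, AG, BD, BE, BF, BG, DE, DF, DG, EF, EG, FG
  2-simplices (10): ABD, ABE, ADG, AEF, AFG, BDF, BEG, BFG, DEF, DEG

giving chain groups C_0 ≅ Z^6, C_1 ≅ Z^15, C_2 ≅ Z^10.

Boundary ∂_1: C_1 → C_0 sends each edge [p,q] (with p < q) to q − p.
The 6×15 boundary matrix has rank 5 and Smith normal form diag(1,1,1,1,1).

∂_2: C_2 → C_1 maps a triangle to the signed sum of its edges. For instance
  ∂BFG = FG − BG + BF,
  ∂BEG = EG − BG + BE.
The 15×10 boundary matrix has rank 10 and Smith normal form diag(1,1,1,1,1,1,1,1,1,2).

Computing H_k = (kernel of ∂_k) / (image of ∂_{k+1}):

  H_0: rank C_0 − rank ∂_1 = 6 − 5 = 1, and the invariant factors of ∂_1 are all 1, so H_0 ≅ Z.

(K is a triangulation of the real projective plane RP^2.)

H_0 ≅ Z.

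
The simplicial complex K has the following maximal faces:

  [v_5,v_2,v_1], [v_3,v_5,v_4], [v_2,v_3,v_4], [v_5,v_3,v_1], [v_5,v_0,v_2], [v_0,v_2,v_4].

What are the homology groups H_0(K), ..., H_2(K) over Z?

We work with the vertex ordering v_0 < v_1 < v_2 < v_3 < v_4 < v_5. The simplices of K, each written with vertices in increasing order, are:

  0-simplices (6): [v_0], [v_1], [v_2], [v_3], [v_4], [v_5]
  1-simplices (12): [v_0,v_2], [v_0,v_4], [v_0,v_5], [v_1,v_2], [v_1,v_3], [v_1,v_5], [v_2,v_3], [v_2,v_4], [v_2,v_5], [v_3,v_4], [v_3,v_5], [v_4,v_5]
  2-simplices (6): [v_0,v_2,v_4], [v_0,v_2,v_5], [v_1,v_2,v_5], [v_1,v_3,v_5], [v_2,v_3,v_4], [v_3,v_4,v_5]

Hence C_0 ≅ Z^6, C_1 ≅ Z^12, C_2 ≅ Z^6.

Boundary ∂_1: C_1 → C_0 sends each edge [p,q] (with p < q) to q − p. For instance
  ∂[v_1,v_5] = [v_5] − [v_1].
This gives a 6×12 integer matrix of rank 5; reducing to Smith normal form yields diagonal entries (1,1,1,1,1).

∂_2: C_2 → C_1 maps a triangle to the signed sum of its edges. For instance
  ∂[v_3,v_4,v_5] = [v_4,v_5] − [v_3,v_5] + [v_3,v_4],
  ∂[v_0,v_2,v_4] = [v_2,v_4] − [v_0,v_4] + [v_0,v_2].
The 12×6 boundary matrix has rank 6 and Smith normal form diag(1,1,1,1,1,1).

Reading off H_k = ker ∂_k / im ∂_{k+1}:

  H_0: rank C_0 − rank ∂_1 = 6 − 5 = 1, and the invariant factors of ∂_1 are all 1, so H_0 ≅ Z.
  H_1: rank ker ∂_1 − rank ∂_2 = (12 − 5) − 6 = 1, and the invariant factors of ∂_2 are all 1, so H_1 ≅ Z.
  H_2: rank ker ∂_2 − rank ∂_3 = (6 − 6) − 0 = 0, and there is no ∂_3, so H_2 ≅ 0.

H_0 ≅ Z,  H_1 ≅ Z,  H_2 = 0.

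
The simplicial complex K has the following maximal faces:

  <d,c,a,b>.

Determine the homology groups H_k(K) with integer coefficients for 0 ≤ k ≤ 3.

K has 4 vertices, 6 edges, 4 triangles, 1 3-simplex.
rank ∂_0 = 0, rank ∂_1 = 3 ⇒ b_0 = 4 − 0 − 3 = 1; all invariant factors of ∂_1 are 1 so no torsion. So H_0 ≅ Z.
rank ∂_1 = 3, rank ∂_2 = 3 ⇒ b_1 = 6 − 3 − 3 = 0; all invariant factors of ∂_2 are 1 so no torsion. So H_1 ≅ 0.
rank ∂_2 = 3, rank ∂_3 = 1 ⇒ b_2 = 4 − 3 − 1 = 0; all invariant factors of ∂_3 are 1 so no torsion. So H_2 ≅ 0.
rank ∂_3 = 1, rank ∂_4 = 0 ⇒ b_3 = 1 − 1 − 0 = 0. So H_3 ≅ 0.

H_0 ≅ Z,  H_1 = 0,  H_2 = 0,  H_3 = 0.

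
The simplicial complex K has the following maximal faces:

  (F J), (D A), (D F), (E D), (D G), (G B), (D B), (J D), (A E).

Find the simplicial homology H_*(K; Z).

H_0 = Z,  H_1 = Z^3.

K has 7 vertices, 9 edges.
rank ∂_0 = 0, rank ∂_1 = 6 ⇒ b_0 = 7 − 0 − 6 = 1; all invariant factors of ∂_1 are 1 so no torsion. So H_0 = Z.
rank ∂_1 = 6, rank ∂_2 = 0 ⇒ b_1 = 9 − 6 − 0 = 3. So H_1 = Z^3.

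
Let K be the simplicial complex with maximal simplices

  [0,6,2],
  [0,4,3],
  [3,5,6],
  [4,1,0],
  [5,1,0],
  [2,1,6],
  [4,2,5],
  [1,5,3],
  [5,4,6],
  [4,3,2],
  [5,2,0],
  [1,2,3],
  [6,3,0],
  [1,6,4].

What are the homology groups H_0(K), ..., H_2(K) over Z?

H_0 = Z,  H_1 = Z^2,  H_2 = Z.

We work with the vertex ordering 0 < 1 < 2 < 3 < 4 < 5 < 6. The simplices of K, each written with vertices in increasing order, are:

  0-simplices (7): [0], [1], [2], [3], [4], [5], [6]
  1-simplices (21): [0,1], [0,2], [0,3], [0,4], [0,5], [0,6], [1,2], [1,3], [1,4], [1,5], [1,6], [2,3], [2,4], [2,5], [2,6], [3,4], [3,5], [3,6], [4,5], [4,6], [5,6]
  2-simplices (14): [0,1,4], [0,1,5], [0,2,5], [0,2,6], [0,3,4], [0,3,6], [1,2,3], [1,2,6], [1,3,5], [1,4,6], [2,3,4], [2,4,5], [3,5,6], [4,5,6]

Hence C_0 ≅ Z^7, C_1 ≅ Z^21, C_2 ≅ Z^14.

The boundary map ∂_1: C_1 → C_0 maps an edge to its endpoints' difference, ∂[p,q] = q − p. For instance
  ∂[2,3] = [3] − [2].
The 7×21 boundary matrix has rank 6 and Smith normal form diag(1,1,1,1,1,1).

∂_2: C_2 → C_1 maps a triangle to the signed sum of its edges. For instance
  ∂[0,1,4] = [1,4] − [0,4] + [0,1],
  ∂[0,3,4] = [3,4] − [0,4] + [0,3].
The resulting 21×14 matrix has rank 13, and its Smith normal form has invariant factors (1,1,1,1,1,1,1,1,1,1,1,1,1).

Now H_k = ker ∂_k / im ∂_{k+1}, so:

  H_0: rank C_0 − rank ∂_1 = 7 − 6 = 1, and the invariant factors of ∂_1 are all 1, so H_0 = Z.
  H_1: rank ker ∂_1 − rank ∂_2 = (21 − 6) − 13 = 2, and the invariant factors of ∂_2 are all 1, so H_1 = Z^2.
  H_2: rank ker ∂_2 − rank ∂_3 = (14 − 13) − 0 = 1, and there is no ∂_3, so H_2 = Z.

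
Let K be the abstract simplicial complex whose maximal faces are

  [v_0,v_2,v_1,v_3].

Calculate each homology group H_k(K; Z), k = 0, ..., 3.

H_0 ≅ Z,  H_1 = 0,  H_2 = 0,  H_3 = 0.

Order the vertices as v_0 < v_1 < v_2 < v_3. Listing each simplex with vertices in this order, K has dimension 3 with simplices:

  0-simplices (4): [v_0], [v_1], [v_2], [v_3]
  1-simplices (6): [v_0,v_1], [v_0,v_2], [v_0,v_3], [v_1,v_2], [v_1,v_3], [v_2,v_3]
  2-simplices (4): [v_0,v_1,v_2], [v_0,v_1,v_3], [v_0,v_2,v_3], [v_1,v_2,v_3]
  3-simplices (1): [v_0,v_1,v_2,v_3]

Hence C_0 ≅ Z^4, C_1 ≅ Z^6, C_2 ≅ Z^4, C_3 ≅ Z^1.

Boundary ∂_1: C_1 → C_0 maps an edge to its endpoints' difference, ∂[p,q] = q − p.
The 4×6 boundary matrix has rank 3 and Smith normal form diag(1,1,1).

∂_2: C_2 → C_1 maps a triangle to the signed sum of its edges. For instance
  ∂[v_0,v_1,v_3] = [v_1,v_3] − [v_0,v_3] + [v_0,v_1],
  ∂[v_1,v_2,v_3] = [v_2,v_3] − [v_1,v_3] + [v_1,v_2].
As a 6×4 matrix over Z this has rank 3, with invariant factors (1,1,1).

∂_3: C_3 → C_2 sends each 3-simplex σ to the alternating sum Σ_i (−1)^i (σ with its i-th vertex removed). For instance
  ∂[v_0,v_1,v_2,v_3] = [v_1,v_2,v_3] − [v_0,v_2,v_3] + [v_0,v_1,v_3] − [v_0,v_1,v_2].
As a 4×1 matrix over Z this has rank 1, with invariant factors (1).

Reading off H_k = ker ∂_k / im ∂_{k+1}:

  H_0: rank C_0 − rank ∂_1 = 4 − 3 = 1, and the invariant factors of ∂_1 are all 1, so H_0 ≅ Z.
  H_1: rank ker ∂_1 − rank ∂_2 = (6 − 3) − 3 = 0, and the invariant factors of ∂_2 are all 1, so H_1 ≅ 0.
  H_2: rank ker ∂_2 − rank ∂_3 = (4 − 3) − 1 = 0, and the invariant factors of ∂_3 are all 1, so H_2 ≅ 0.
  H_3: rank ker ∂_3 − rank ∂_4 = (1 − 1) − 0 = 0, and there is no ∂_4, so H_3 ≅ 0.

As a check, the Euler characteristic is 4 − 6 + 4 − 1 = 1, which agrees with 1 − 0 + 0 − 0 = 1.
(K is a triangulation of the 3-simplex.)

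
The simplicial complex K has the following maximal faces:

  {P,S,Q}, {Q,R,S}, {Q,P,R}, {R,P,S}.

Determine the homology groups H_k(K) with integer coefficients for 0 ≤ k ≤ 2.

H_0 ≅ Z,  H_1 = 0,  H_2 ≅ Z.

Fix the vertex order P < Q < R < S and write every simplex with vertices in increasing order. Then dim K = 2 and the simplices of K are:

  0-simplices (4): P, Q, R, S
  1-simplices (6): PQ, PR, PS, QR, QS, RS
  2-simplices (4): PQR, PQS, PRS, QRS

so the chain groups are C_0 ≅ Z^4, C_1 ≅ Z^6, C_2 ≅ Z^4.

∂_1: C_1 → C_0 is given by ∂[p,q] = [q] − [p]. For instance
  ∂PQ = Q − P.
This gives a 4×6 integer matrix of rank 3; reducing to Smith normal form yields diagonal entries (1,1,1).

Boundary ∂_2: C_2 → C_1 maps a triangle to the signed sum of its edges. For instance
  ∂PRS = RS − PS + PR,
  ∂PQR = QR − PR + PQ.
As a 6×4 matrix over Z this has rank 3, with invariant factors (1,1,1).

Now H_k = ker ∂_k / im ∂_{k+1}, so:

  H_0: rank C_0 − rank ∂_1 = 4 − 3 = 1, and the invariant factors of ∂_1 are all 1, so H_0 ≅ Z.
  H_1: rank ker ∂_1 − rank ∂_2 = (6 − 3) − 3 = 0, and the invariant factors of ∂_2 are all 1, so H_1 ≅ 0.
  H_2: rank ker ∂_2 − rank ∂_3 = (4 − 3) − 0 = 1, and there is no ∂_3, so H_2 ≅ Z.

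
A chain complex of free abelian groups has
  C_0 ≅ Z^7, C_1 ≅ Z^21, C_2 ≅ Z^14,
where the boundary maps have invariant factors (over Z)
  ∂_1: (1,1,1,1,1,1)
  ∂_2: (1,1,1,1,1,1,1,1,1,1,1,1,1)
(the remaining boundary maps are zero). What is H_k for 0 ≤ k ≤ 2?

H_0 = Z,  H_1 = Z^2,  H_2 = Z.

H_0: b_0 = 7 − 0 − 6 = 1; torsion from ∂_1 factors > 1: none. So H_0 = Z.
H_1: b_1 = 21 − 6 − 13 = 2; torsion from ∂_2 factors > 1: none. So H_1 = Z^2.
H_2: b_2 = 14 − 13 − 0 = 1; torsion from ∂_3 factors > 1: none. So H_2 = Z.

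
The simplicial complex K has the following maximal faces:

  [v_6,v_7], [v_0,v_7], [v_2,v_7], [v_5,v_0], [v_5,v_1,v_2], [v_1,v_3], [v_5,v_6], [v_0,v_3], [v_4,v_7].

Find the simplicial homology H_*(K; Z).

Take the total order v_0 < v_1 < v_2 < v_3 < v_4 < v_5 < v_6 < v_7 on the vertex set. Then K (dimension 2) consists of the simplices:

  0-simplices (8): [v_0], [v_1], [v_2], [v_3], [v_4], [v_5], [v_6], [v_7]
  1-simplices (11): [v_0,v_3], [v_0,v_5], [v_0,v_7], [v_1,v_2], [v_1,v_3], [v_1,v_5], [v_2,v_5], [v_2,v_7], [v_4,v_7], [v_5,v_6], [v_6,v_7]
  2-simplices (1): [v_1,v_2,v_5]

Hence C_0 ≅ Z^8, C_1 ≅ Z^11, C_2 ≅ Z^1.

∂_1: C_1 → C_0 is given by ∂[p,q] = [q] − [p]. For instance
  ∂[v_2,v_5] = [v_5] − [v_2].
The 8×11 boundary matrix has rank 7 and Smith normal form diag(1,1,1,1,1,1,1).

∂_2: C_2 → C_1 sends each 2-simplex [p,q,r] to [q,r] − [p,r] + [p,q]. For instance
  ∂[v_1,v_2,v_5] = [v_2,v_5] − [v_1,v_5] + [v_1,v_2].
This gives a 11×1 integer matrix of rank 1; reducing to Smith normal form yields diagonal entries (1).

Reading off H_k = ker ∂_k / im ∂_{k+1}:

  H_0: rank C_0 − rank ∂_1 = 8 − 7 = 1, and the invariant factors of ∂_1 are all 1, so H_0 = Z.
  H_1: rank ker ∂_1 − rank ∂_2 = (11 − 7) − 1 = 3, and the invariant factors of ∂_2 are all 1, so H_1 = Z^3.
  H_2: rank ker ∂_2 − rank ∂_3 = (1 − 1) − 0 = 0, and there is no ∂_3, so H_2 = 0.

As a check, the Euler characteristic is 8 − 11 + 1 = -2, which agrees with 1 − 3 + 0 = -2.

H_0 = Z,  H_1 = Z^3,  H_2 = 0.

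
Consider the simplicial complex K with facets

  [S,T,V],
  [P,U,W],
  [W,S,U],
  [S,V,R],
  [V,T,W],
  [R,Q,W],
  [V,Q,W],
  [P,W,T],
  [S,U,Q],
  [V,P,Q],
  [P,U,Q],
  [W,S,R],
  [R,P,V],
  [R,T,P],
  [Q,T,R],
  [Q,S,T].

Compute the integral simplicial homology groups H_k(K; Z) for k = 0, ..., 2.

H_0 ≅ Z,  H_1 ≅ Z^2,  H_2 ≅ Z.

K has 8 vertices, 24 edges, 16 triangles.
rank ∂_0 = 0, rank ∂_1 = 7 ⇒ b_0 = 8 − 0 − 7 = 1; all invariant factors of ∂_1 are 1 so no torsion. So H_0 ≅ Z.
rank ∂_1 = 7, rank ∂_2 = 15 ⇒ b_1 = 24 − 7 − 15 = 2; all invariant factors of ∂_2 are 1 so no torsion. So H_1 ≅ Z^2.
rank ∂_2 = 15, rank ∂_3 = 0 ⇒ b_2 = 16 − 15 − 0 = 1. So H_2 ≅ Z.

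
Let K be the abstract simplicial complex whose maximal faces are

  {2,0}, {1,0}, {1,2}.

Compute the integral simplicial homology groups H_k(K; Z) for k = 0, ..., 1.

Take the total order 0 < 1 < 2 on the vertex set. Then K (dimension 1) consists of the simplices:

  0-simplices (3): [0], [1], [2]
  1-simplices (3): [0,1], [0,2], [1,2]

giving chain groups C_0 ≅ Z^3, C_1 ≅ Z^3.

The boundary map ∂_1: C_1 → C_0 is given by ∂[p,q] = [q] − [p]. For instance
  ∂[0,2] = [2] − [0].
The resulting 3×3 matrix has rank 2, and its Smith normal form has invariant factors (1,1).

Reading off H_k = ker ∂_k / im ∂_{k+1}:

  H_0: rank C_0 − rank ∂_1 = 3 − 2 = 1, and the invariant factors of ∂_1 are all 1, so H_0 ≅ Z.
  H_1: rank ker ∂_1 − rank ∂_2 = (3 − 2) − 0 = 1, and there is no ∂_2, so H_1 ≅ Z.

As a check, the Euler characteristic is 3 − 3 = 0, which agrees with 1 − 1 = 0.
(K is a triangulation of the circle S^1.)

H_0 ≅ Z,  H_1 ≅ Z.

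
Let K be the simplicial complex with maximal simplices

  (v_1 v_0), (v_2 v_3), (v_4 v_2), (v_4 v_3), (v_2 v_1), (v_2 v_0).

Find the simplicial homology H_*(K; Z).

Order the vertices as v_0 < v_1 < v_2 < v_3 < v_4. Listing each simplex with vertices in this order, K has dimension 1 with simplices:

  0-simplices (5): [v_0], [v_1], [v_2], [v_3], [v_4]
  1-simplices (6): [v_0,v_1], [v_0,v_2], [v_1,v_2], [v_2,v_3], [v_2,v_4], [v_3,v_4]

so the chain groups are C_0 ≅ Z^5, C_1 ≅ Z^6.

The boundary map ∂_1: C_1 → C_0 is given by ∂[p,q] = [q] − [p].
As a 5×6 matrix over Z this has rank 4, with invariant factors (1,1,1,1).

From H_k ≅ ker(∂_k) / im(∂_{k+1}) we obtain:

  H_0: rank C_0 − rank ∂_1 = 5 − 4 = 1, and the invariant factors of ∂_1 are all 1, so H_0 ≅ Z.
  H_1: rank ker ∂_1 − rank ∂_2 = (6 − 4) − 0 = 2, and there is no ∂_2, so H_1 ≅ Z^2.

H_0 = Z,  H_1 = Z^2.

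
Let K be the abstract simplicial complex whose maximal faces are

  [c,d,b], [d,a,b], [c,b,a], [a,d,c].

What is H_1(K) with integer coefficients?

We work with the vertex ordering a < b < c < d. The simplices of K, each written with vertices in increasing order, are:

  0-simplices (4): a, b, c, d
  1-simplices (6): ab, ac, ad, bc, bd, cd
  2-simplices (4): abc, abd, acd, bcd

so the chain groups are C_0 ≅ Z^4, C_1 ≅ Z^6, C_2 ≅ Z^4.

The boundary map ∂_1: C_1 → C_0 maps an edge to its endpoints' difference, ∂[p,q] = q − p. For instance
  ∂ad = d − a.
As a 4×6 matrix over Z this has rank 3, with invariant factors (1,1,1).

Boundary ∂_2: C_2 → C_1 maps a triangle to the signed sum of its edges. For instance
  ∂acd = cd − ad + ac,
  ∂abd = bd − ad + ab.
As a 6×4 matrix over Z this has rank 3, with invariant factors (1,1,1).

Reading off H_k = ker ∂_k / im ∂_{k+1}:

  H_1: rank ker ∂_1 − rank ∂_2 = (6 − 3) − 3 = 0, and the invariant factors of ∂_2 are all 1, so H_1 = 0.

H_1 ≅ 0.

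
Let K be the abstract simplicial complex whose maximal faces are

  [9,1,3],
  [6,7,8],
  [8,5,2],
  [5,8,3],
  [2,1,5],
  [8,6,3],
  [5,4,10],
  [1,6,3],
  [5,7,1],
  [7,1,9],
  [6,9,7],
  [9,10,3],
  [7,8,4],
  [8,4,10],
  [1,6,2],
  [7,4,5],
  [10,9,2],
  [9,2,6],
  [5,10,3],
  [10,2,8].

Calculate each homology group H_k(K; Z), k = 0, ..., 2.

H_0 = Z,  H_1 = Z ⊕ Z/2,  H_2 = 0.

K has 10 vertices, 30 edges, 20 triangles.
rank ∂_0 = 0, rank ∂_1 = 9 ⇒ b_0 = 10 − 0 − 9 = 1; all invariant factors of ∂_1 are 1 so no torsion. So H_0 = Z.
rank ∂_1 = 9, rank ∂_2 = 20 ⇒ b_1 = 30 − 9 − 20 = 1; ∂_2 has invariant factor(s) [2] giving torsion. So H_1 = Z ⊕ Z/2.
rank ∂_2 = 20, rank ∂_3 = 0 ⇒ b_2 = 20 − 20 − 0 = 0. So H_2 = 0.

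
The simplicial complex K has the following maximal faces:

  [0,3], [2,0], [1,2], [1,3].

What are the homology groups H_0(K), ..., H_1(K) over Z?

Fix the vertex order 0 < 1 < 2 < 3 and write every simplex with vertices in increasing order. Then dim K = 1 and the simplices of K are:

  0-simplices (4): [0], [1], [2], [3]
  1-simplices (4): [0,2], [0,3], [1,2], [1,3]

so the chain groups are C_0 ≅ Z^4, C_1 ≅ Z^4.

Boundary ∂_1: C_1 → C_0 maps an edge to its endpoints' difference, ∂[p,q] = q − p.
As a 4×4 matrix over Z this has rank 3, with invariant factors (1,1,1).

Now H_k = ker ∂_k / im ∂_{k+1}, so:

  H_0: rank C_0 − rank ∂_1 = 4 − 3 = 1, and the invariant factors of ∂_1 are all 1, so H_0 ≅ Z.
  H_1: rank ker ∂_1 − rank ∂_2 = (4 − 3) − 0 = 1, and there is no ∂_2, so H_1 ≅ Z.

As a check, the Euler characteristic is 4 − 4 = 0, which agrees with 1 − 1 = 0.

H_0 = Z,  H_1 = Z.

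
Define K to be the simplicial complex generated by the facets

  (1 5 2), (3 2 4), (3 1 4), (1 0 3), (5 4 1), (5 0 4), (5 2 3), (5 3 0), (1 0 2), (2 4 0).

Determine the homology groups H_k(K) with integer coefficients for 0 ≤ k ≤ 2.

Order the vertices as 0 < 1 < 2 < 3 < 4 < 5. Listing each simplex with vertices in this order, K has dimension 2 with simplices:

  0-simplices (6): [0], [1], [2], [3], [4], [5]
  1-simplices (15): [0,1], [0,2], [0,3], [0,4], [0,5], [1,2], [1,3], [1,4], [1,5], [2,3], [2,4], [2,5], [3,4], [3,5], [4,5]
  2-simplices (10): [0,1,2], [0,1,3], [0,2,4], [0,3,5], [0,4,5], [1,2,5], [1,3,4], [1,4,5], [2,3,4], [2,3,5]

Hence C_0 ≅ Z^6, C_1 ≅ Z^15, C_2 ≅ Z^10.

Boundary ∂_1: C_1 → C_0 is given by ∂[p,q] = [q] − [p]. For instance
  ∂[0,5] = [5] − [0].
The 6×15 boundary matrix has rank 5 and Smith normal form diag(1,1,1,1,1).

∂_2: C_2 → C_1 acts by ∂[p,q,r] = [q,r] − [p,r] + [p,q]. For instance
  ∂[1,2,5] = [2,5] − [1,5] + [1,2],
  ∂[2,3,5] = [3,5] − [2,5] + [2,3].
The resulting 15×10 matrix has rank 10, and its Smith normal form has invariant factors (1,1,1,1,1,1,1,1,1,2).

From H_k ≅ ker(∂_k) / im(∂_{k+1}) we obtain:

  H_0: rank C_0 − rank ∂_1 = 6 − 5 = 1, and the invariant factors of ∂_1 are all 1, so H_0 = Z.
  H_1: rank ker ∂_1 − rank ∂_2 = (15 − 5) − 10 = 0, and ∂_2 has invariant factor 2 > 1, so H_1 = Z_2.
  H_2: rank ker ∂_2 − rank ∂_3 = (10 − 10) − 0 = 0, and there is no ∂_3, so H_2 = 0.

H_0 = Z,  H_1 = Z_2,  H_2 = 0.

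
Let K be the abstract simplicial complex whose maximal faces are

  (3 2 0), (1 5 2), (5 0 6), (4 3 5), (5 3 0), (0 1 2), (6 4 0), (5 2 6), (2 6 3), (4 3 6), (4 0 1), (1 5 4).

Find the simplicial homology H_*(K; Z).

We work with the vertex ordering 0 < 1 < 2 < 3 < 4 < 5 < 6. The simplices of K, each written with vertices in increasing order, are:

  0-simplices (7): [0], [1], [2], [3], [4], [5], [6]
  1-simplices (18): [0,1], [0,2], [0,3], [0,4], [0,5], [0,6], [1,2], [1,4], [1,5], [2,3], [2,5], [2,6], [3,4], [3,5], [3,6], [4,5], [4,6], [5,6]
  2-simplices (12): [0,1,2], [0,1,4], [0,2,3], [0,3,5], [0,4,6], [0,5,6], [1,2,5], [1,4,5], [2,3,6], [2,5,6], [3,4,5], [3,4,6]

Hence C_0 ≅ Z^7, C_1 ≅ Z^18, C_2 ≅ Z^12.

∂_1: C_1 → C_0 maps an edge to its endpoints' difference, ∂[p,q] = q − p.
The resulting 7×18 matrix has rank 6, and its Smith normal form has invariant factors (1,1,1,1,1,1).

Boundary ∂_2: C_2 → C_1 acts by ∂[p,q,r] = [q,r] − [p,r] + [p,q]. For instance
  ∂[3,4,6] = [4,6] − [3,6] + [3,4],
  ∂[2,3,6] = [3,6] − [2,6] + [2,3].
The resulting 18×12 matrix has rank 12, and its Smith normal form has invariant factors (1,1,1,1,1,1,1,1,1,1,1,2).

Reading off H_k = ker ∂_k / im ∂_{k+1}:

  H_0: rank C_0 − rank ∂_1 = 7 − 6 = 1, and the invariant factors of ∂_1 are all 1, so H_0 = Z.
  H_1: rank ker ∂_1 − rank ∂_2 = (18 − 6) − 12 = 0, and ∂_2 has invariant factor 2 > 1, so H_1 = Z/2.
  H_2: rank ker ∂_2 − rank ∂_3 = (12 − 12) − 0 = 0, and there is no ∂_3, so H_2 = 0.

As a check, the Euler characteristic is 7 − 18 + 12 = 1, which agrees with 1 − 0 + 0 = 1.

H_0 ≅ Z,  H_1 ≅ Z/2,  H_2 = 0.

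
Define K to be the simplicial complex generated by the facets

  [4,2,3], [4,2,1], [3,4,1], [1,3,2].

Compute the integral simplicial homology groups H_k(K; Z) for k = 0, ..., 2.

Fix the vertex order 1 < 2 < 3 < 4 and write every simplex with vertices in increasing order. Then dim K = 2 and the simplices of K are:

  0-simplices (4): [1], [2], [3], [4]
  1-simplices (6): [1,2], [1,3], [1,4], [2,3], [2,4], [3,4]
  2-simplices (4): [1,2,3], [1,2,4], [1,3,4], [2,3,4]

giving chain groups C_0 ≅ Z^4, C_1 ≅ Z^6, C_2 ≅ Z^4.

∂_1: C_1 → C_0 is given by ∂[p,q] = [q] − [p].
This gives a 4×6 integer matrix of rank 3; reducing to Smith normal form yields diagonal entries (1,1,1).

The boundary map ∂_2: C_2 → C_1 sends each 2-simplex [p,q,r] to [q,r] − [p,r] + [p,q]. For instance
  ∂[1,2,4] = [2,4] − [1,4] + [1,2],
  ∂[1,3,4] = [3,4] − [1,4] + [1,3].
The resulting 6×4 matrix has rank 3, and its Smith normal form has invariant factors (1,1,1).

Computing H_k = (kernel of ∂_k) / (image of ∂_{k+1}):

  H_0: rank C_0 − rank ∂_1 = 4 − 3 = 1, and the invariant factors of ∂_1 are all 1, so H_0 = Z.
  H_1: rank ker ∂_1 − rank ∂_2 = (6 − 3) − 3 = 0, and the invariant factors of ∂_2 are all 1, so H_1 = 0.
  H_2: rank ker ∂_2 − rank ∂_3 = (4 − 3) − 0 = 1, and there is no ∂_3, so H_2 = Z.

(K is a triangulation of the 2-sphere S^2.)

H_0 ≅ Z,  H_1 = 0,  H_2 ≅ Z.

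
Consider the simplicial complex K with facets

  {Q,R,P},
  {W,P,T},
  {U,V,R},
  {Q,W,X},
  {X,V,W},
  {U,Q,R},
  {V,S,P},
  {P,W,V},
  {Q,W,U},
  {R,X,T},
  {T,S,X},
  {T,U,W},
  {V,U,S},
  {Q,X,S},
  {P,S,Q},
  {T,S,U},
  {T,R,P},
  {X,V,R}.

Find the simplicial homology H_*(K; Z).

H_0 ≅ Z,  H_1 ≅ Z^2,  H_2 ≅ Z.

Take the total order P < Q < R < S < T < U < V < W < X on the vertex set. Then K (dimension 2) consists of the simplices:

  0-simplices (9): P, Q, R, S, T, U, V, W, X
  1-simplices (27): PQ, PR, PS, PT, PV, PW, QR, QS, QU, QW, QX, RT, RU, RV, RX, ST, SU, SV, SX, TU, TW, TX, UV, UW, VW, VX, WX
  2-simplices (18): PQR, PQS, PRT, PSV, PTW, PVW, QRU, QSX, QUW, QWX, RTX, RUV, RVX, STU, STX, SUV, TUW, VWX

Hence C_0 ≅ Z^9, C_1 ≅ Z^27, C_2 ≅ Z^18.

Boundary ∂_1: C_1 → C_0 sends each edge [p,q] (with p < q) to q − p. For instance
  ∂SU = U − S.
As a 9×27 matrix over Z this has rank 8, with invariant factors (1,1,1,1,1,1,1,1).

∂_2: C_2 → C_1 acts by ∂[p,q,r] = [q,r] − [p,r] + [p,q]. For instance
  ∂TUW = UW − TW + TU,
  ∂PTW = TW − PW + PT.
The resulting 27×18 matrix has rank 17, and its Smith normal form has invariant factors (1,1,1,1,1,1,1,1,1,1,1,1,1,1,1,1,1).

Computing H_k = (kernel of ∂_k) / (image of ∂_{k+1}):

  H_0: rank C_0 − rank ∂_1 = 9 − 8 = 1, and the invariant factors of ∂_1 are all 1, so H_0 ≅ Z.
  H_1: rank ker ∂_1 − rank ∂_2 = (27 − 8) − 17 = 2, and the invariant factors of ∂_2 are all 1, so H_1 ≅ Z^2.
  H_2: rank ker ∂_2 − rank ∂_3 = (18 − 17) − 0 = 1, and there is no ∂_3, so H_2 ≅ Z.

As a check, the Euler characteristic is 9 − 27 + 18 = 0, which agrees with 1 − 2 + 1 = 0.
(K is a triangulation of the torus T^2.)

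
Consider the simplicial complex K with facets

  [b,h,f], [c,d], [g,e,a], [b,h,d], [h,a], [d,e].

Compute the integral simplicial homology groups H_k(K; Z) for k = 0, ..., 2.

H_0 ≅ Z,  H_1 ≅ Z,  H_2 = 0.

Order the vertices as a < b < c < d < e < f < g < h. Listing each simplex with vertices in this order, K has dimension 2 with simplices:

  0-simplices (8): a, b, c, d, e, f, g, h
  1-simplices (11): ae, ag, ah, bd, bf, bh, cd, de, dh, eg, fh
  2-simplices (3): aeg, bdh, bfh

so the chain groups are C_0 ≅ Z^8, C_1 ≅ Z^11, C_2 ≅ Z^3.

∂_1: C_1 → C_0 is given by ∂[p,q] = [q] − [p].
The resulting 8×11 matrix has rank 7, and its Smith normal form has invariant factors (1,1,1,1,1,1,1).

Boundary ∂_2: C_2 → C_1 sends each 2-simplex [p,q,r] to [q,r] − [p,r] + [p,q]. For instance
  ∂bfh = fh − bh + bf,
  ∂aeg = eg − ag + ae.
The resulting 11×3 matrix has rank 3, and its Smith normal form has invariant factors (1,1,1).

From H_k ≅ ker(∂_k) / im(∂_{k+1}) we obtain:

  H_0: rank C_0 − rank ∂_1 = 8 − 7 = 1, and the invariant factors of ∂_1 are all 1, so H_0 = Z.
  H_1: rank ker ∂_1 − rank ∂_2 = (11 − 7) − 3 = 1, and the invariant factors of ∂_2 are all 1, so H_1 = Z.
  H_2: rank ker ∂_2 − rank ∂_3 = (3 − 3) − 0 = 0, and there is no ∂_3, so H_2 = 0.

As a check, the Euler characteristic is 8 − 11 + 3 = 0, which agrees with 1 − 1 + 0 = 0.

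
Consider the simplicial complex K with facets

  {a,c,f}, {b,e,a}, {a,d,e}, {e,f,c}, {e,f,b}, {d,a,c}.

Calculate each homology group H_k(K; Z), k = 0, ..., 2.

Take the total order a < b < c < d < e < f on the vertex set. Then K (dimension 2) consists of the simplices:

  0-simplices (6): a, b, c, d, e, f
  1-simplices (12): ab, ac, ad, ae, af, be, bf, cd, ce, cf, de, ef
  2-simplices (6): abe, acd, acf, ade, bef, cef

so the chain groups are C_0 ≅ Z^6, C_1 ≅ Z^12, C_2 ≅ Z^6.

Boundary ∂_1: C_1 → C_0 is given by ∂[p,q] = [q] − [p]. For instance
  ∂af = f − a.
The 6×12 boundary matrix has rank 5 and Smith normal form diag(1,1,1,1,1).

The boundary map ∂_2: C_2 → C_1 maps a triangle to the signed sum of its edges. For instance
  ∂abe = be − ae + ab,
  ∂ade = de − ae + ad.
This gives a 12×6 integer matrix of rank 6; reducing to Smith normal form yields diagonal entries (1,1,1,1,1,1).

Now H_k = ker ∂_k / im ∂_{k+1}, so:

  H_0: rank C_0 − rank ∂_1 = 6 − 5 = 1, and the invariant factors of ∂_1 are all 1, so H_0 = Z.
  H_1: rank ker ∂_1 − rank ∂_2 = (12 − 5) − 6 = 1, and the invariant factors of ∂_2 are all 1, so H_1 = Z.
  H_2: rank ker ∂_2 − rank ∂_3 = (6 − 6) − 0 = 0, and there is no ∂_3, so H_2 = 0.

(K is a triangulation of the cylinder S^1 x I.)

H_0 = Z,  H_1 = Z,  H_2 = 0.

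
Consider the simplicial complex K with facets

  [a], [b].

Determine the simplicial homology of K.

H_0 ≅ Z^2.

Fix the vertex order a < b and write every simplex with vertices in increasing order. Then dim K = 0 and the simplices of K are:

  0-simplices (2): a, b

Hence C_0 ≅ Z^2.

From H_k ≅ ker(∂_k) / im(∂_{k+1}) we obtain:

  H_0: rank C_0 − rank ∂_1 = 2 − 0 = 2, and there is no ∂_1, so H_0 ≅ Z^2.

(K is a triangulation of a set of 2 points.)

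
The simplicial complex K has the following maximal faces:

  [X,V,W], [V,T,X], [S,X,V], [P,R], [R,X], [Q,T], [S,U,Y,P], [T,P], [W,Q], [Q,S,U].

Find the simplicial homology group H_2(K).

Take the total order P < Q < R < S < T < U < V < W < X < Y on the vertex set. Then K (dimension 3) consists of the simplices:

  0-simplices (10): P, Q, R, S, T, U, V, W, X, Y
  1-simplices (20): PR, PS, PT, PU, PY, QS, QT, QU, QW, RX, SU, SV, SX, SY, TV, TX, UY, VW, VX, WX
  2-simplices (8): PSU, PSY, PUY, QSU, SUY, SVX, TVX, VWX
  3-simplices (1): PSUY

Hence C_0 ≅ Z^10, C_1 ≅ Z^20, C_2 ≅ Z^8, C_3 ≅ Z^1.

Boundary ∂_1: C_1 → C_0 sends each edge [p,q] (with p < q) to q − p. For instance
  ∂PS = S − P.
The 10×20 boundary matrix has rank 9 and Smith normal form diag(1,1,1,1,1,1,1,1,1).

The boundary map ∂_2: C_2 → C_1 acts by ∂[p,q,r] = [q,r] − [p,r] + [p,q]. For instance
  ∂QSU = SU − QU + QS,
  ∂PSU = SU − PU + PS.
This gives a 20×8 integer matrix of rank 7; reducing to Smith normal form yields diagonal entries (1,1,1,1,1,1,1).

Boundary ∂_3: C_3 → C_2 sends each 3-simplex σ to the alternating sum Σ_i (−1)^i (σ with its i-th vertex removed). For instance
  ∂PSUY = SUY − PUY + PSY − PSU.
The 8×1 boundary matrix has rank 1 and Smith normal form diag(1).

From H_k ≅ ker(∂_k) / im(∂_{k+1}) we obtain:

  H_2: rank ker ∂_2 − rank ∂_3 = (8 − 7) − 1 = 0, and the invariant factors of ∂_3 are all 1, so H_2 ≅ 0.

H_2 = 0.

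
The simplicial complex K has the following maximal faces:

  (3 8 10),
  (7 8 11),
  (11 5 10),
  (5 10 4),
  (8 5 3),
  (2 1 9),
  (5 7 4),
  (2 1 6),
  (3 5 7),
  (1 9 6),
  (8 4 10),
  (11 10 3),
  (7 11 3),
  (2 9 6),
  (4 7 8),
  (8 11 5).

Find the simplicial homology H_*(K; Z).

H_0 ≅ Z^2,  H_1 ≅ Z/2,  H_2 ≅ Z.

Fix the vertex order 1 < 2 < 3 < 4 < 5 < 6 < 7 < 8 < 9 < 10 < 11 and write every simplex with vertices in increasing order. Then dim K = 2 and the simplices of K are:

  0-simplices (11): [1], [2], [3], [4], [5], [6], [7], [8], [9], [10], [11]
  1-simplices (24): (24 of them)
  2-simplices (16): [1,2,6], [1,2,9], [1,6,9], [2,6,9], [3,5,7], [3,5,8], [3,7,11], [3,8,10], [3,10,11], [4,5,7], [4,5,10], [4,7,8], [4,8,10], [5,8,11], [5,10,11], [7,8,11]

so the chain groups are C_0 ≅ Z^11, C_1 ≅ Z^24, C_2 ≅ Z^16.

∂_1: C_1 → C_0 maps an edge to its endpoints' difference, ∂[p,q] = q − p.
As a 11×24 matrix over Z this has rank 9, with invariant factors (1,1,1,1,1,1,1,1,1).

The boundary map ∂_2: C_2 → C_1 sends each 2-simplex [p,q,r] to [q,r] − [p,r] + [p,q]. For instance
  ∂[4,5,7] = [5,7] − [4,7] + [4,5],
  ∂[4,5,10] = [5,10] − [4,10] + [4,5].
The 24×16 boundary matrix has rank 15 and Smith normal form diag(1,1,1,1,1,1,1,1,1,1,1,1,1,1,2).

Now H_k = ker ∂_k / im ∂_{k+1}, so:

  H_0: rank C_0 − rank ∂_1 = 11 − 9 = 2, and the invariant factors of ∂_1 are all 1, so H_0 = Z^2.
  H_1: rank ker ∂_1 − rank ∂_2 = (24 − 9) − 15 = 0, and ∂_2 has invariant factor 2 > 1, so H_1 = Z/2.
  H_2: rank ker ∂_2 − rank ∂_3 = (16 − 15) − 0 = 1, and there is no ∂_3, so H_2 = Z.

As a check, the Euler characteristic is 11 − 24 + 16 = 3, which agrees with 2 − 0 + 1 = 3.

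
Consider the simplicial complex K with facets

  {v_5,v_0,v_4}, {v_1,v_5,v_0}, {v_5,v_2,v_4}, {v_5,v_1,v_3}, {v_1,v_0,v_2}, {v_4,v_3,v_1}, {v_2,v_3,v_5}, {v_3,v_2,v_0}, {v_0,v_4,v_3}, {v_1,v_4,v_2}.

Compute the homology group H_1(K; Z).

H_1 ≅ Z/2.

Order the vertices as v_0 < v_1 < v_2 < v_3 < v_4 < v_5. Listing each simplex with vertices in this order, K has dimension 2 with simplices:

  0-simplices (6): [v_0], [v_1], [v_2], [v_3], [v_4], [v_5]
  1-simplices (15): (15 of them)
  2-simplices (10): [v_0,v_1,v_2], [v_0,v_1,v_5], [v_0,v_2,v_3], [v_0,v_3,v_4], [v_0,v_4,v_5], [v_1,v_2,v_4], [v_1,v_3,v_4], [v_1,v_3,v_5], [v_2,v_3,v_5], [v_2,v_4,v_5]

Hence C_0 ≅ Z^6, C_1 ≅ Z^15, C_2 ≅ Z^10.

The boundary map ∂_1: C_1 → C_0 sends each edge [p,q] (with p < q) to q − p. For instance
  ∂[v_0,v_4] = [v_4] − [v_0].
The 6×15 boundary matrix has rank 5 and Smith normal form diag(1,1,1,1,1).

Boundary ∂_2: C_2 → C_1 sends each 2-simplex [p,q,r] to [q,r] − [p,r] + [p,q]. For instance
  ∂[v_0,v_4,v_5] = [v_4,v_5] − [v_0,v_5] + [v_0,v_4],
  ∂[v_1,v_2,v_4] = [v_2,v_4] − [v_1,v_4] + [v_1,v_2].
The resulting 15×10 matrix has rank 10, and its Smith normal form has invariant factors (1,1,1,1,1,1,1,1,1,2).

Reading off H_k = ker ∂_k / im ∂_{k+1}:

  H_1: rank ker ∂_1 − rank ∂_2 = (15 − 5) − 10 = 0, and ∂_2 has invariant factor 2 > 1, so H_1 = Z/2.

(K is a triangulation of the real projective plane RP^2.)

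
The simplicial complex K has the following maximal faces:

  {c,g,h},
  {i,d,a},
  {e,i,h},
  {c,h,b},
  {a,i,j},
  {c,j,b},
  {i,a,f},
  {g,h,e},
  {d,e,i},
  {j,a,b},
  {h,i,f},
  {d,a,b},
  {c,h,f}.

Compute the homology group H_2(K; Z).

H_2 = 0.

Fix the vertex order a < b < c < d < e < f < g < h < i < j and write every simplex with vertices in increasing order. Then dim K = 2 and the simplices of K are:

  0-simplices (10): a, b, c, d, e, f, g, h, i, j
  1-simplices (23): ab, ad, af, ai, aj, bc, bd, bh, bj, cf, cg, ch, cj, de, di, eg, eh, ei, fh, fi, gh, hi, ij
  2-simplices (13): abd, abj, adi, afi, aij, bch, bcj, cfh, cgh, dei, egh, ehi, fhi

Hence C_0 ≅ Z^10, C_1 ≅ Z^23, C_2 ≅ Z^13.

∂_1: C_1 → C_0 sends each edge [p,q] (with p < q) to q − p. For instance
  ∂fh = h − f.
This gives a 10×23 integer matrix of rank 9; reducing to Smith normal form yields diagonal entries (1,1,1,1,1,1,1,1,1).

∂_2: C_2 → C_1 maps a triangle to the signed sum of its edges. For instance
  ∂ehi = hi − ei + eh,
  ∂dei = ei − di + de.
The resulting 23×13 matrix has rank 13, and its Smith normal form has invariant factors (1,1,1,1,1,1,1,1,1,1,1,1,1).

Reading off H_k = ker ∂_k / im ∂_{k+1}:

  H_2: rank ker ∂_2 − rank ∂_3 = (13 − 13) − 0 = 0, and there is no ∂_3, so H_2 = 0.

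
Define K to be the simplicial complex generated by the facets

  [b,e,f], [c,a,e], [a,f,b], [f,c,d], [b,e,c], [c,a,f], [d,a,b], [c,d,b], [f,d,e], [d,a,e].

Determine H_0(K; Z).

K has 6 vertices, 15 edges, 10 triangles.
rank ∂_0 = 0, rank ∂_1 = 5 ⇒ b_0 = 6 − 0 − 5 = 1; all invariant factors of ∂_1 are 1 so no torsion. So H_0 ≅ Z.

H_0 = Z.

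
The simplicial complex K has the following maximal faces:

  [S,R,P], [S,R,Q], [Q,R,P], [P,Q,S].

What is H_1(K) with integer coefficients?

Order the vertices as P < Q < R < S. Listing each simplex with vertices in this order, K has dimension 2 with simplices:

  0-simplices (4): P, Q, R, S
  1-simplices (6): PQ, PR, PS, QR, QS, RS
  2-simplices (4): PQR, PQS, PRS, QRS

so the chain groups are C_0 ≅ Z^4, C_1 ≅ Z^6, C_2 ≅ Z^4.

Boundary ∂_1: C_1 → C_0 sends each edge [p,q] (with p < q) to q − p.
The resulting 4×6 matrix has rank 3, and its Smith normal form has invariant factors (1,1,1).

The boundary map ∂_2: C_2 → C_1 sends each 2-simplex [p,q,r] to [q,r] − [p,r] + [p,q]. For instance
  ∂QRS = RS − QS + QR,
  ∂PQS = QS − PS + PQ.
The 6×4 boundary matrix has rank 3 and Smith normal form diag(1,1,1).

From H_k ≅ ker(∂_k) / im(∂_{k+1}) we obtain:

  H_1: rank ker ∂_1 − rank ∂_2 = (6 − 3) − 3 = 0, and the invariant factors of ∂_2 are all 1, so H_1 = 0.

H_1 ≅ 0.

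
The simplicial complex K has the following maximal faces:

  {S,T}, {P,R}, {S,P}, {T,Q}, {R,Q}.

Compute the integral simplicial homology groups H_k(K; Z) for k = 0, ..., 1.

H_0 = Z,  H_1 = Z.

We work with the vertex ordering P < Q < R < S < T. The simplices of K, each written with vertices in increasing order, are:

  0-simplices (5): P, Q, R, S, T
  1-simplices (5): PR, PS, QR, QT, ST

so the chain groups are C_0 ≅ Z^5, C_1 ≅ Z^5.

Boundary ∂_1: C_1 → C_0 sends each edge [p,q] (with p < q) to q − p.
The resulting 5×5 matrix has rank 4, and its Smith normal form has invariant factors (1,1,1,1).

Computing H_k = (kernel of ∂_k) / (image of ∂_{k+1}):

  H_0: rank C_0 − rank ∂_1 = 5 − 4 = 1, and the invariant factors of ∂_1 are all 1, so H_0 = Z.
  H_1: rank ker ∂_1 − rank ∂_2 = (5 − 4) − 0 = 1, and there is no ∂_2, so H_1 = Z.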